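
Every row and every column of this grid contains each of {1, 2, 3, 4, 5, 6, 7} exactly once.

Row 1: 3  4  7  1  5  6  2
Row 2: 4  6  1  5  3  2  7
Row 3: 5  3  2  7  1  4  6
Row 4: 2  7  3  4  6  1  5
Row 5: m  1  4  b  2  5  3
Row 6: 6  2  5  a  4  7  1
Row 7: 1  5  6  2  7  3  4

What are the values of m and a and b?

At (row 6, col 4): row 6 already has {1, 2, 4, 5, 6, 7}, so the value is 3.
At (row 5, col 1): column 1 already has {1, 2, 3, 4, 5, 6}, so the value is 7.
For row 5, column 4: row 5 already has {1, 2, 3, 4, 5, 7}; that leaves 6.

m = 7, a = 3, b = 6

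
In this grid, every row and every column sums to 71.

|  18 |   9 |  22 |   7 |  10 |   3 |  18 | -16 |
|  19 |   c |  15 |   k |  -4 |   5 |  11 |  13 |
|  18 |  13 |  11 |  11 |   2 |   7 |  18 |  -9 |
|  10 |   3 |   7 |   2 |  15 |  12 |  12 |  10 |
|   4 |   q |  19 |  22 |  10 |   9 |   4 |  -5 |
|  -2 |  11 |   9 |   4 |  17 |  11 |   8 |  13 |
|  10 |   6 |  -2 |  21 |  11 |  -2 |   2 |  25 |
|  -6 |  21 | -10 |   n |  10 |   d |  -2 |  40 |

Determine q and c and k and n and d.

Row 5: 4 + 19 + 22 + 10 + 9 + 4 − 5 = 63, so its missing entry is 71 − 63 = 8.
Column 2: 9 + 13 + 3 + 8 + 11 + 6 + 21 = 71, so its missing entry is 71 − 71 = 0.
Column 6: 3 + 5 + 7 + 12 + 9 + 11 − 2 = 45, so its missing entry is 71 − 45 = 26.
Row 8: -6 + 21 − 10 + 10 + 26 − 2 + 40 = 79, so its missing entry is 71 − 79 = -8.
Row 2: 19 + 0 + 15 − 4 + 5 + 11 + 13 = 59, so its missing entry is 71 − 59 = 12.

q = 8, c = 0, k = 12, n = -8, d = 26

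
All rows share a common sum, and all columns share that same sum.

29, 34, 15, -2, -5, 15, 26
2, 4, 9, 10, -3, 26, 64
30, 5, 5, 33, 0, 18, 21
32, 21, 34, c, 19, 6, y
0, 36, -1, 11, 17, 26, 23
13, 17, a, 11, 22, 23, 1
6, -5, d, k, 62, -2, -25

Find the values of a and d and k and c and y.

a = 25, d = 25, k = 51, c = -2, y = 2

Rows 1 and 2 both sum to 112, so that's the common total.
The known cells in column 7 total 110, leaving 112 − 110 = 2 for the blank.
The known cells in row 4 total 114, leaving 112 − 114 = -2 for the blank.
The known cells in column 4 total 61, leaving 112 − 61 = 51 for the blank.
The known cells in row 7 total 87, leaving 112 − 87 = 25 for the blank.
The known cells in row 6 total 87, leaving 112 − 87 = 25 for the blank.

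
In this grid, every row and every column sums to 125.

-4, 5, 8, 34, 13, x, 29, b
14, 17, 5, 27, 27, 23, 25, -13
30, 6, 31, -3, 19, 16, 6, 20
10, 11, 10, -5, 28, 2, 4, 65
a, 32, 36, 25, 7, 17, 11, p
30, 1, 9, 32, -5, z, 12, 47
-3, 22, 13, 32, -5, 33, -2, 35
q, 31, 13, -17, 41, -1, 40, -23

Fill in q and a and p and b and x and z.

Row 6 has 30 + 1 + 9 + 32 − 5 + 12 + 47 = 126; the blank must be 125 − 126 = -1.
Row 8 has 31 + 13 − 17 + 41 − 1 + 40 − 23 = 84; the blank must be 125 − 84 = 41.
Column 1 has -4 + 14 + 30 + 10 + 30 − 3 + 41 = 118; the blank must be 125 − 118 = 7.
Column 6 has 23 + 16 + 2 + 17 − 1 + 33 − 1 = 89; the blank must be 125 − 89 = 36.
Row 1 has -4 + 5 + 8 + 34 + 13 + 36 + 29 = 121; the blank must be 125 − 121 = 4.
Row 5 has 7 + 32 + 36 + 25 + 7 + 17 + 11 = 135; the blank must be 125 − 135 = -10.

q = 41, a = 7, p = -10, b = 4, x = 36, z = -1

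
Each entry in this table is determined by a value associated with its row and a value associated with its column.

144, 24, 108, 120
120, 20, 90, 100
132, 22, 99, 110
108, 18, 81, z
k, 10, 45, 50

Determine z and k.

Each row is a constant multiple of every other row — this is a multiplication table with the headers hidden.
Row 4 is 18/24 = 3/4 times row 1, so its entry in column 4 is 120 × 3/4 = 90.
Row 5 is 10/24 = 5/12 times row 1, so its entry in column 1 is 144 × 5/12 = 60.

z = 90, k = 60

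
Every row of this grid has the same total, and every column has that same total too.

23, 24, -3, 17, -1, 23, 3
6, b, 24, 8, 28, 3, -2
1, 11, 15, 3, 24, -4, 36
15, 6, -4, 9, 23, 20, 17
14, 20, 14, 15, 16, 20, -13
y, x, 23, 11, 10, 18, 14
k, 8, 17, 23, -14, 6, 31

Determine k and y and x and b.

Rows 1 and 3 both sum to 86, so that's the common total.
Row 2 has 6 + 24 + 8 + 28 + 3 − 2 = 67; the blank must be 86 − 67 = 19.
Column 2 has 24 + 19 + 11 + 6 + 20 + 8 = 88; the blank must be 86 − 88 = -2.
Row 6 has -2 + 23 + 11 + 10 + 18 + 14 = 74; the blank must be 86 − 74 = 12.
Row 7 has 8 + 17 + 23 − 14 + 6 + 31 = 71; the blank must be 86 − 71 = 15.

k = 15, y = 12, x = -2, b = 19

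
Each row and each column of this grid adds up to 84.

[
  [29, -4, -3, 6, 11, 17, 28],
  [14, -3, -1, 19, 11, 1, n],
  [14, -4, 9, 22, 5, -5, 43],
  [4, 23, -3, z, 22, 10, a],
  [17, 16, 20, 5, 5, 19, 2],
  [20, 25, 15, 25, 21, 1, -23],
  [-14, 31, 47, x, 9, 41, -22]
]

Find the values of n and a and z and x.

Row 2: 14 − 3 − 1 + 19 + 11 + 1 = 41, so its missing entry is 84 − 41 = 43.
Row 7: -14 + 31 + 47 + 9 + 41 − 22 = 92, so its missing entry is 84 − 92 = -8.
Column 4: 6 + 19 + 22 + 5 + 25 − 8 = 69, so its missing entry is 84 − 69 = 15.
Row 4: 4 + 23 − 3 + 15 + 22 + 10 = 71, so its missing entry is 84 − 71 = 13.

n = 43, a = 13, z = 15, x = -8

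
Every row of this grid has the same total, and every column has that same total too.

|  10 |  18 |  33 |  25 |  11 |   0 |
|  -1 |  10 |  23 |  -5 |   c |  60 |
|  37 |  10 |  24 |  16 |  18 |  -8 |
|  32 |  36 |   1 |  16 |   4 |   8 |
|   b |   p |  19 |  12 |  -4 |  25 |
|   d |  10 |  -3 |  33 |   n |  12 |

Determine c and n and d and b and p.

c = 10, n = 58, d = -13, b = 32, p = 13

Rows 1 and 3 both sum to 97, so that's the common total.
Row 2: -1 + 10 + 23 − 5 + 60 = 87, so its missing entry is 97 − 87 = 10.
Column 5: 11 + 10 + 18 + 4 − 4 = 39, so its missing entry is 97 − 39 = 58.
Row 6: 10 − 3 + 33 + 58 + 12 = 110, so its missing entry is 97 − 110 = -13.
Column 1: 10 − 1 + 37 + 32 − 13 = 65, so its missing entry is 97 − 65 = 32.
Row 5: 32 + 19 + 12 − 4 + 25 = 84, so its missing entry is 97 − 84 = 13.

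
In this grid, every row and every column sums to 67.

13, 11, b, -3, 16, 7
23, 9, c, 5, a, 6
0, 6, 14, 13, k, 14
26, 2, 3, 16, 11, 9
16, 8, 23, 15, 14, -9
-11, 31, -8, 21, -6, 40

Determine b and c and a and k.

Row 1: 13 + 11 − 3 + 16 + 7 = 44, so its missing entry is 67 − 44 = 23.
Column 3: 23 + 14 + 3 + 23 − 8 = 55, so its missing entry is 67 − 55 = 12.
Row 3: 0 + 6 + 14 + 13 + 14 = 47, so its missing entry is 67 − 47 = 20.
Row 2: 23 + 9 + 12 + 5 + 6 = 55, so its missing entry is 67 − 55 = 12.

b = 23, c = 12, a = 12, k = 20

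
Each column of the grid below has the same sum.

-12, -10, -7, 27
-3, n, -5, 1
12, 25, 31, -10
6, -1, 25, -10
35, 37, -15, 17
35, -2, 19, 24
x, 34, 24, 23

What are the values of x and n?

x = -1, n = -11

Columns 3 and 4 both add up to 72, so every column sums to 72.
Column 1: -12 − 3 + 12 + 6 + 35 + 35 = 73, so the missing entry is 72 − 73 = -1.
Column 2: -10 + 25 − 1 + 37 − 2 + 34 = 83, so the missing entry is 72 − 83 = -11.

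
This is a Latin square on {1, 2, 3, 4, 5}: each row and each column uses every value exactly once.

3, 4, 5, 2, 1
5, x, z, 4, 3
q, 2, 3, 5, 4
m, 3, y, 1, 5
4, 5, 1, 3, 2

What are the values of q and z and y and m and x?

q = 1, z = 2, y = 4, m = 2, x = 1

At (row 2, col 2): column 2 already has {2, 3, 4, 5}, so the value is 1.
At (row 2, col 3): row 2 already has {1, 3, 4, 5}, so the value is 2.
Cell (3,1): row 3 already has {2, 3, 4, 5} → 1.
Cell (4,1): column 1 already has {1, 3, 4, 5} → 2.
For row 4, column 3: row 4 already has {1, 2, 3, 5}; that leaves 4.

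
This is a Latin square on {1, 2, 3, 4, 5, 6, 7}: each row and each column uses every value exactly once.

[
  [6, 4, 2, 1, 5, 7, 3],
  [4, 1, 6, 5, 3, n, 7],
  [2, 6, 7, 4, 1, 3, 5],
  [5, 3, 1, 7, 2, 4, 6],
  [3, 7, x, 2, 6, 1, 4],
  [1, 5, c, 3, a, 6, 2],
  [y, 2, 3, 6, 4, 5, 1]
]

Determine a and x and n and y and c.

a = 7, x = 5, n = 2, y = 7, c = 4

For row 2, column 6: row 2 already has {1, 3, 4, 5, 6, 7}; that leaves 2.
Cell (6,5): column 5 already has {1, 2, 3, 4, 5, 6} → 7.
For row 5, column 3: row 5 already has {1, 2, 3, 4, 6, 7}; that leaves 5.
For row 7, column 1: row 7 already has {1, 2, 3, 4, 5, 6}; that leaves 7.
At (row 6, col 3): row 6 already has {1, 2, 3, 5, 6, 7}, so the value is 4.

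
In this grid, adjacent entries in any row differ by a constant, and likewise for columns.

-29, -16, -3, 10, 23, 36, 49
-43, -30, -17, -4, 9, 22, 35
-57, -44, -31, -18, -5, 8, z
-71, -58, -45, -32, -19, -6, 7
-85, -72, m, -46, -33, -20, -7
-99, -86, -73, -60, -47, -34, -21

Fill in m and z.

m = -59, z = 21

Along each row the entries change by 13 per step; down each column they change by -14.
Row 5: from -85 at column 1, stepping by 13 to column 3 gives -59.
Row 3: from -57 at column 1, stepping by 13 to column 7 gives 21.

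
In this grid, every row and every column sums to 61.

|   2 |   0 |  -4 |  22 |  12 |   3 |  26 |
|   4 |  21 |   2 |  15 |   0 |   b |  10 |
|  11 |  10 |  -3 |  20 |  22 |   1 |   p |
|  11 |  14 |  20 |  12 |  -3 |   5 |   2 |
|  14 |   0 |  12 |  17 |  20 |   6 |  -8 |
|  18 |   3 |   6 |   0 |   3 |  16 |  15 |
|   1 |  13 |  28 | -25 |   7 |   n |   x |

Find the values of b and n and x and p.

Row 3: 11 + 10 − 3 + 20 + 22 + 1 = 61, so its missing entry is 61 − 61 = 0.
Column 7: 26 + 10 + 0 + 2 − 8 + 15 = 45, so its missing entry is 61 − 45 = 16.
Row 7: 1 + 13 + 28 − 25 + 7 + 16 = 40, so its missing entry is 61 − 40 = 21.
Row 2: 4 + 21 + 2 + 15 + 0 + 10 = 52, so its missing entry is 61 − 52 = 9.

b = 9, n = 21, x = 16, p = 0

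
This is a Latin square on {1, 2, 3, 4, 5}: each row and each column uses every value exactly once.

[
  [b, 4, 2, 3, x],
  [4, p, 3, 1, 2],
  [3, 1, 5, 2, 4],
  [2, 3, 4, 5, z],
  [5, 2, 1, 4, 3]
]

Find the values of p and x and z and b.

p = 5, x = 5, z = 1, b = 1

At (row 2, col 2): row 2 already has {1, 2, 3, 4}, so the value is 5.
Cell (4,5): row 4 already has {2, 3, 4, 5} → 1.
At (row 1, col 5): column 5 already has {1, 2, 3, 4}, so the value is 5.
Cell (1,1): row 1 already has {2, 3, 4, 5} → 1.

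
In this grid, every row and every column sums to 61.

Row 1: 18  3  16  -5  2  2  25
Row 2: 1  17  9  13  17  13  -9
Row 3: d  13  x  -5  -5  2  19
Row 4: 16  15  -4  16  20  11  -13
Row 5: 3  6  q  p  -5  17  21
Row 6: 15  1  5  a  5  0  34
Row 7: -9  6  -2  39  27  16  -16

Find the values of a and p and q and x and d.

a = 1, p = 2, q = 17, x = 20, d = 17

Column 1: 18 + 1 + 16 + 3 + 15 − 9 = 44, so its missing entry is 61 − 44 = 17.
Row 3: 17 + 13 − 5 − 5 + 2 + 19 = 41, so its missing entry is 61 − 41 = 20.
Column 3: 16 + 9 + 20 − 4 + 5 − 2 = 44, so its missing entry is 61 − 44 = 17.
Row 5: 3 + 6 + 17 − 5 + 17 + 21 = 59, so its missing entry is 61 − 59 = 2.
Row 6: 15 + 1 + 5 + 5 + 0 + 34 = 60, so its missing entry is 61 − 60 = 1.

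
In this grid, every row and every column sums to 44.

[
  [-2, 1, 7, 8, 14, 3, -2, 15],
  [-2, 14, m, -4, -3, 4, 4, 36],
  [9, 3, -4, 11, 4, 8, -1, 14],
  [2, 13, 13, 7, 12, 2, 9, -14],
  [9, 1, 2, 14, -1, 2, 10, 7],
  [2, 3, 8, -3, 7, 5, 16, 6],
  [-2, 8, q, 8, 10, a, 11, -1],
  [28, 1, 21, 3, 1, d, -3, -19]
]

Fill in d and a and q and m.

Row 8 has 28 + 1 + 21 + 3 + 1 − 3 − 19 = 32; the blank must be 44 − 32 = 12.
Row 2 has -2 + 14 − 4 − 3 + 4 + 4 + 36 = 49; the blank must be 44 − 49 = -5.
Column 3 has 7 − 5 − 4 + 13 + 2 + 8 + 21 = 42; the blank must be 44 − 42 = 2.
Row 7 has -2 + 8 + 2 + 8 + 10 + 11 − 1 = 36; the blank must be 44 − 36 = 8.

d = 12, a = 8, q = 2, m = -5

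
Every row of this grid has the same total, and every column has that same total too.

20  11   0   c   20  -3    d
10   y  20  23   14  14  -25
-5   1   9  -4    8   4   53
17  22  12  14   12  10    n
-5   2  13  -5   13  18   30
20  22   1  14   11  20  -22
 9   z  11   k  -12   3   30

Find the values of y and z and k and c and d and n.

Rows 3 and 5 both sum to 66, so that's the common total.
Row 2 has 10 + 20 + 23 + 14 + 14 − 25 = 56; the blank must be 66 − 56 = 10.
Column 2 has 11 + 10 + 1 + 22 + 2 + 22 = 68; the blank must be 66 − 68 = -2.
Row 4 has 17 + 22 + 12 + 14 + 12 + 10 = 87; the blank must be 66 − 87 = -21.
Column 7 has -25 + 53 − 21 + 30 − 22 + 30 = 45; the blank must be 66 − 45 = 21.
Row 1 has 20 + 11 + 0 + 20 − 3 + 21 = 69; the blank must be 66 − 69 = -3.
Row 7 has 9 − 2 + 11 − 12 + 3 + 30 = 39; the blank must be 66 − 39 = 27.

y = 10, z = -2, k = 27, c = -3, d = 21, n = -21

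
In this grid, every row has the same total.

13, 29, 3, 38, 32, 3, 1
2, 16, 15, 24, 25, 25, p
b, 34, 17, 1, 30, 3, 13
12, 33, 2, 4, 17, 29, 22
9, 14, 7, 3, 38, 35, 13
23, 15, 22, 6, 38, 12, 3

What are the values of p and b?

Rows 4 and 6 both add up to 119, so every row sums to 119.
Row 2: 2 + 16 + 15 + 24 + 25 + 25 = 107, so the missing entry is 119 − 107 = 12.
Row 3: 34 + 17 + 1 + 30 + 3 + 13 = 98, so the missing entry is 119 − 98 = 21.

p = 12, b = 21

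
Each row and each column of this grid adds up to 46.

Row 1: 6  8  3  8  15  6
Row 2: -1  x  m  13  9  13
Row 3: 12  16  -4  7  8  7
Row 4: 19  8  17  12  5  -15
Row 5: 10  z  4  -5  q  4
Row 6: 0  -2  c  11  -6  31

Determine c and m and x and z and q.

c = 12, m = 14, x = -2, z = 18, q = 15

Column 5 has 15 + 9 + 8 + 5 − 6 = 31; the blank must be 46 − 31 = 15.
Row 5 has 10 + 4 − 5 + 15 + 4 = 28; the blank must be 46 − 28 = 18.
Column 2 has 8 + 16 + 8 + 18 − 2 = 48; the blank must be 46 − 48 = -2.
Row 2 has -1 − 2 + 13 + 9 + 13 = 32; the blank must be 46 − 32 = 14.
Row 6 has 0 − 2 + 11 − 6 + 31 = 34; the blank must be 46 − 34 = 12.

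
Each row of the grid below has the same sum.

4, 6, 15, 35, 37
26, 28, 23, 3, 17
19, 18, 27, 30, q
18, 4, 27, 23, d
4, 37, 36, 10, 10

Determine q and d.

q = 3, d = 25

The complete rows each total 97.
Row 3 is missing 97 − 94 = 3 (since 19 + 18 + 27 + 30 = 94).
Row 4 is missing 97 − 72 = 25 (since 18 + 4 + 27 + 23 = 72).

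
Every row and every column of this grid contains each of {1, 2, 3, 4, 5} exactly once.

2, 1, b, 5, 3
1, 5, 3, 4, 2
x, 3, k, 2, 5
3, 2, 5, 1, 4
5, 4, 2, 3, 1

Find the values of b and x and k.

At (row 1, col 3): row 1 already has {1, 2, 3, 5}, so the value is 4.
Cell (3,1): column 1 already has {1, 2, 3, 5} → 4.
For row 3, column 3: row 3 already has {2, 3, 4, 5}; that leaves 1.

b = 4, x = 4, k = 1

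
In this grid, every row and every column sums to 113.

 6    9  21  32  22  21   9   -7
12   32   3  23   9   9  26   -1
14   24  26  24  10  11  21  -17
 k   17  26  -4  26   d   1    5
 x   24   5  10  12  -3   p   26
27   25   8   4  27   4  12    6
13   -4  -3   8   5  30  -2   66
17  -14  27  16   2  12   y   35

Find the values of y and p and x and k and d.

y = 18, p = 28, x = 11, k = 13, d = 29

Row 8: 17 − 14 + 27 + 16 + 2 + 12 + 35 = 95, so its missing entry is 113 − 95 = 18.
Column 7: 9 + 26 + 21 + 1 + 12 − 2 + 18 = 85, so its missing entry is 113 − 85 = 28.
Row 5: 24 + 5 + 10 + 12 − 3 + 28 + 26 = 102, so its missing entry is 113 − 102 = 11.
Column 1: 6 + 12 + 14 + 11 + 27 + 13 + 17 = 100, so its missing entry is 113 − 100 = 13.
Row 4: 13 + 17 + 26 − 4 + 26 + 1 + 5 = 84, so its missing entry is 113 − 84 = 29.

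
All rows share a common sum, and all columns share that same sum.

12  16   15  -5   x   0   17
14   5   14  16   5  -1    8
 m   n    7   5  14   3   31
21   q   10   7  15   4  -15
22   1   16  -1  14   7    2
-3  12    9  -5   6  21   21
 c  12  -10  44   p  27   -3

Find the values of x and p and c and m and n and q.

x = 6, p = 1, c = -10, m = 5, n = -4, q = 19

Rows 2 and 5 both sum to 61, so that's the common total.
Row 1 has 12 + 16 + 15 − 5 + 0 + 17 = 55; the blank must be 61 − 55 = 6.
Row 4 has 21 + 10 + 7 + 15 + 4 − 15 = 42; the blank must be 61 − 42 = 19.
Column 2 has 16 + 5 + 19 + 1 + 12 + 12 = 65; the blank must be 61 − 65 = -4.
Row 3 has -4 + 7 + 5 + 14 + 3 + 31 = 56; the blank must be 61 − 56 = 5.
Column 5 has 6 + 5 + 14 + 15 + 14 + 6 = 60; the blank must be 61 − 60 = 1.
Row 7 has 12 − 10 + 44 + 1 + 27 − 3 = 71; the blank must be 61 − 71 = -10.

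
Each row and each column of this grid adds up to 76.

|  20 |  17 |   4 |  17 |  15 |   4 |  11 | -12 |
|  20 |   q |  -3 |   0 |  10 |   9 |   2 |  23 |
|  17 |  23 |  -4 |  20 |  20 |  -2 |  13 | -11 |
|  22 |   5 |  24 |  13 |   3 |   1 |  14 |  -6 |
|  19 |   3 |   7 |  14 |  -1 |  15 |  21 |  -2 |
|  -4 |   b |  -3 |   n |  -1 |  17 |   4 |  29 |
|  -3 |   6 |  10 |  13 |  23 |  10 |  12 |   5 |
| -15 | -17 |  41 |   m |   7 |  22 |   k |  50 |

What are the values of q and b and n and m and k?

Row 2: 20 − 3 + 0 + 10 + 9 + 2 + 23 = 61, so its missing entry is 76 − 61 = 15.
Column 2: 17 + 15 + 23 + 5 + 3 + 6 − 17 = 52, so its missing entry is 76 − 52 = 24.
Column 7: 11 + 2 + 13 + 14 + 21 + 4 + 12 = 77, so its missing entry is 76 − 77 = -1.
Row 8: -15 − 17 + 41 + 7 + 22 − 1 + 50 = 87, so its missing entry is 76 − 87 = -11.
Row 6: -4 + 24 − 3 − 1 + 17 + 4 + 29 = 66, so its missing entry is 76 − 66 = 10.

q = 15, b = 24, n = 10, m = -11, k = -1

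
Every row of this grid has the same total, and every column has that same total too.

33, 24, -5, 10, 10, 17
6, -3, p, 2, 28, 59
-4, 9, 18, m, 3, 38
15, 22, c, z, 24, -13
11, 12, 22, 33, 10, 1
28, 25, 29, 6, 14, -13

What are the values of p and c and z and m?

p = -3, c = 28, z = 13, m = 25

Rows 1 and 5 both sum to 89, so that's the common total.
Row 3 has -4 + 9 + 18 + 3 + 38 = 64; the blank must be 89 − 64 = 25.
Row 2 has 6 − 3 + 2 + 28 + 59 = 92; the blank must be 89 − 92 = -3.
Column 3 has -5 − 3 + 18 + 22 + 29 = 61; the blank must be 89 − 61 = 28.
Row 4 has 15 + 22 + 28 + 24 − 13 = 76; the blank must be 89 − 76 = 13.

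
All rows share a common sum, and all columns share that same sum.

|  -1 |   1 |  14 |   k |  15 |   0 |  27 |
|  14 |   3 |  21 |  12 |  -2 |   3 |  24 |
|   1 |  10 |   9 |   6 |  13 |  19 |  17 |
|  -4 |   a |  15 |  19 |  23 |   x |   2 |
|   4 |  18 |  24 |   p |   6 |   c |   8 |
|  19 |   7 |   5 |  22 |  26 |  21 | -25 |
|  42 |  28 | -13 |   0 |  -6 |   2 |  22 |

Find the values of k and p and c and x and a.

k = 19, p = -3, c = 18, x = 12, a = 8

Rows 2 and 3 both sum to 75, so that's the common total.
Column 2: 1 + 3 + 10 + 18 + 7 + 28 = 67, so its missing entry is 75 − 67 = 8.
Row 1: -1 + 1 + 14 + 15 + 0 + 27 = 56, so its missing entry is 75 − 56 = 19.
Column 4: 19 + 12 + 6 + 19 + 22 + 0 = 78, so its missing entry is 75 − 78 = -3.
Row 5: 4 + 18 + 24 − 3 + 6 + 8 = 57, so its missing entry is 75 − 57 = 18.
Row 4: -4 + 8 + 15 + 19 + 23 + 2 = 63, so its missing entry is 75 − 63 = 12.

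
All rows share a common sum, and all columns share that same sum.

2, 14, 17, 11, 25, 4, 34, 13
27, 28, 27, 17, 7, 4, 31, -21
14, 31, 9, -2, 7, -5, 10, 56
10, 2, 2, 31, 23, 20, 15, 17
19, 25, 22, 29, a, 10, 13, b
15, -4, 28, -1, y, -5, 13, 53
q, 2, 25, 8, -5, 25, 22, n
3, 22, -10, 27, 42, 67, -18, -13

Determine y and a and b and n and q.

y = 21, a = 0, b = 2, n = 13, q = 30

Rows 1 and 2 both sum to 120, so that's the common total.
Row 6: 15 − 4 + 28 − 1 − 5 + 13 + 53 = 99, so its missing entry is 120 − 99 = 21.
Column 5: 25 + 7 + 7 + 23 + 21 − 5 + 42 = 120, so its missing entry is 120 − 120 = 0.
Column 1: 2 + 27 + 14 + 10 + 19 + 15 + 3 = 90, so its missing entry is 120 − 90 = 30.
Row 7: 30 + 2 + 25 + 8 − 5 + 25 + 22 = 107, so its missing entry is 120 − 107 = 13.
Row 5: 19 + 25 + 22 + 29 + 0 + 10 + 13 = 118, so its missing entry is 120 − 118 = 2.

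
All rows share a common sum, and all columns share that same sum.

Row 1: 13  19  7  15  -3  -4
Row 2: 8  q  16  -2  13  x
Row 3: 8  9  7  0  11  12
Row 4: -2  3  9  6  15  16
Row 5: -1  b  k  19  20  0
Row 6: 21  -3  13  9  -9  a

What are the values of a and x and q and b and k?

Rows 1 and 3 both sum to 47, so that's the common total.
Row 6: 21 − 3 + 13 + 9 − 9 = 31, so its missing entry is 47 − 31 = 16.
Column 6: -4 + 12 + 16 + 0 + 16 = 40, so its missing entry is 47 − 40 = 7.
Row 2: 8 + 16 − 2 + 13 + 7 = 42, so its missing entry is 47 − 42 = 5.
Column 3: 7 + 16 + 7 + 9 + 13 = 52, so its missing entry is 47 − 52 = -5.
Row 5: -1 − 5 + 19 + 20 + 0 = 33, so its missing entry is 47 − 33 = 14.

a = 16, x = 7, q = 5, b = 14, k = -5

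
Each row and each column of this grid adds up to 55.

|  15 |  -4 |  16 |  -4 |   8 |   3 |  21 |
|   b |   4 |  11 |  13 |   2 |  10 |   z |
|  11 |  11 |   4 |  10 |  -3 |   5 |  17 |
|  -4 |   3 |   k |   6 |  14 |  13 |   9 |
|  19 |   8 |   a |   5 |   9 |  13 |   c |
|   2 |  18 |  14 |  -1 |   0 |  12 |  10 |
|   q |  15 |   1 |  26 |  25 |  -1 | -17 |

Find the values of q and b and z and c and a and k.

The known cells in row 7 total 49, leaving 55 − 49 = 6 for the blank.
The known cells in column 1 total 49, leaving 55 − 49 = 6 for the blank.
The known cells in row 2 total 46, leaving 55 − 46 = 9 for the blank.
The known cells in column 7 total 49, leaving 55 − 49 = 6 for the blank.
The known cells in row 5 total 60, leaving 55 − 60 = -5 for the blank.
The known cells in row 4 total 41, leaving 55 − 41 = 14 for the blank.

q = 6, b = 6, z = 9, c = 6, a = -5, k = 14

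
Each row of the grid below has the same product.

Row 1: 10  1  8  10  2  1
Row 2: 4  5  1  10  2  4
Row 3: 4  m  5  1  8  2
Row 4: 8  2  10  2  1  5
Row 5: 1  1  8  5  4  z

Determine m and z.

Rows 1 and 2 each multiply to 1600, so every row has product 1600.
Row 3: 4×5×1×8×2 = 320, so the missing entry is 1600 ÷ 320 = 5.
Row 5: 1×1×8×5×4 = 160, so the missing entry is 1600 ÷ 160 = 10.

m = 5, z = 10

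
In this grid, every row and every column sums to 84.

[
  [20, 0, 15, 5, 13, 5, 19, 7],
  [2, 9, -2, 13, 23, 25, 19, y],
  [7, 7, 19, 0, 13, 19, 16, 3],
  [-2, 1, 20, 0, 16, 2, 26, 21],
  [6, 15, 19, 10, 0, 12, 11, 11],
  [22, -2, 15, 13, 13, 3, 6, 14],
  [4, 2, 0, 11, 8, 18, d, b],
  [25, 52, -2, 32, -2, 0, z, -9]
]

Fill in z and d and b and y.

Row 2 has 2 + 9 − 2 + 13 + 23 + 25 + 19 = 89; the blank must be 84 − 89 = -5.
Column 8 has 7 − 5 + 3 + 21 + 11 + 14 − 9 = 42; the blank must be 84 − 42 = 42.
Row 7 has 4 + 2 + 0 + 11 + 8 + 18 + 42 = 85; the blank must be 84 − 85 = -1.
Row 8 has 25 + 52 − 2 + 32 − 2 + 0 − 9 = 96; the blank must be 84 − 96 = -12.

z = -12, d = -1, b = 42, y = -5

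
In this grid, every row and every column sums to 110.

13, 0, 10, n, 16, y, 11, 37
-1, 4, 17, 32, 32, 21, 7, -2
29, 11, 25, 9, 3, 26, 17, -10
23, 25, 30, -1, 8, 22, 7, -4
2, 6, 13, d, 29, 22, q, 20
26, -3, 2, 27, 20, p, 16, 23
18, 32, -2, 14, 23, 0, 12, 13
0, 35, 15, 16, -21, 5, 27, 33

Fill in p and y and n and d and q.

Row 6 has 26 − 3 + 2 + 27 + 20 + 16 + 23 = 111; the blank must be 110 − 111 = -1.
Column 7 has 11 + 7 + 17 + 7 + 16 + 12 + 27 = 97; the blank must be 110 − 97 = 13.
Row 5 has 2 + 6 + 13 + 29 + 22 + 13 + 20 = 105; the blank must be 110 − 105 = 5.
Column 4 has 32 + 9 − 1 + 5 + 27 + 14 + 16 = 102; the blank must be 110 − 102 = 8.
Row 1 has 13 + 0 + 10 + 8 + 16 + 11 + 37 = 95; the blank must be 110 − 95 = 15.

p = -1, y = 15, n = 8, d = 5, q = 13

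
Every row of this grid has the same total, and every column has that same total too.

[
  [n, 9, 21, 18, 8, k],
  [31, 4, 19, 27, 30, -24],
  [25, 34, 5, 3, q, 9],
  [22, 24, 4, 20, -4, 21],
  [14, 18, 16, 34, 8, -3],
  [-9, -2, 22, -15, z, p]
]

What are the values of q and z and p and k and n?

Rows 2 and 4 both sum to 87, so that's the common total.
The known cells in row 3 total 76, leaving 87 − 76 = 11 for the blank.
The known cells in column 1 total 83, leaving 87 − 83 = 4 for the blank.
The known cells in column 5 total 53, leaving 87 − 53 = 34 for the blank.
The known cells in row 6 total 30, leaving 87 − 30 = 57 for the blank.
The known cells in row 1 total 60, leaving 87 − 60 = 27 for the blank.

q = 11, z = 34, p = 57, k = 27, n = 4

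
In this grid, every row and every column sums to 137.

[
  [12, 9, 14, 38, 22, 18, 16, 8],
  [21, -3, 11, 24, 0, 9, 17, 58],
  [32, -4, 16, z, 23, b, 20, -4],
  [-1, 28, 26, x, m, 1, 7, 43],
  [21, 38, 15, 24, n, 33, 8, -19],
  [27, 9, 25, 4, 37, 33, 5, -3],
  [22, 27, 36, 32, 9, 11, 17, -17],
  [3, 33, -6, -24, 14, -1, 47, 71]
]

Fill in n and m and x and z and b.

Row 5 has 21 + 38 + 15 + 24 + 33 + 8 − 19 = 120; the blank must be 137 − 120 = 17.
Column 5 has 22 + 0 + 23 + 17 + 37 + 9 + 14 = 122; the blank must be 137 − 122 = 15.
Row 4 has -1 + 28 + 26 + 15 + 1 + 7 + 43 = 119; the blank must be 137 − 119 = 18.
Column 4 has 38 + 24 + 18 + 24 + 4 + 32 − 24 = 116; the blank must be 137 − 116 = 21.
Row 3 has 32 − 4 + 16 + 21 + 23 + 20 − 4 = 104; the blank must be 137 − 104 = 33.

n = 17, m = 15, x = 18, z = 21, b = 33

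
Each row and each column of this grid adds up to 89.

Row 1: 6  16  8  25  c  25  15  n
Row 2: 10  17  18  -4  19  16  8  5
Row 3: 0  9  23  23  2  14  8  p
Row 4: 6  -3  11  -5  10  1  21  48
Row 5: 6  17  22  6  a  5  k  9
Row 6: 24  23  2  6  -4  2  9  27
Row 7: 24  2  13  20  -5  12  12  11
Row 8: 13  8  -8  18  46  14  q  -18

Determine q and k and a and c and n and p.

q = 16, k = 0, a = 24, c = -3, n = -3, p = 10

The known cells in row 3 total 79, leaving 89 − 79 = 10 for the blank.
The known cells in column 8 total 92, leaving 89 − 92 = -3 for the blank.
The known cells in row 1 total 92, leaving 89 − 92 = -3 for the blank.
The known cells in column 5 total 65, leaving 89 − 65 = 24 for the blank.
The known cells in row 5 total 89, leaving 89 − 89 = 0 for the blank.
The known cells in row 8 total 73, leaving 89 − 73 = 16 for the blank.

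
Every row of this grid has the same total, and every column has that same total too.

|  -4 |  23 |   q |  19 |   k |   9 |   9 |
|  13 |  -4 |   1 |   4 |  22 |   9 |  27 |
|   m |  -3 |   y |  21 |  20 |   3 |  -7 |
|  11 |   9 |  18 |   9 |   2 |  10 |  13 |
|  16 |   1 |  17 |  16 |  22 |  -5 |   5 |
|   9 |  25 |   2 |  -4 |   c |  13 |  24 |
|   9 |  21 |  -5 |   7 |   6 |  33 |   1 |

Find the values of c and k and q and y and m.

Rows 2 and 4 both sum to 72, so that's the common total.
Row 6: 9 + 25 + 2 − 4 + 13 + 24 = 69, so its missing entry is 72 − 69 = 3.
Column 5: 22 + 20 + 2 + 22 + 3 + 6 = 75, so its missing entry is 72 − 75 = -3.
Column 1: -4 + 13 + 11 + 16 + 9 + 9 = 54, so its missing entry is 72 − 54 = 18.
Row 1: -4 + 23 + 19 − 3 + 9 + 9 = 53, so its missing entry is 72 − 53 = 19.
Row 3: 18 − 3 + 21 + 20 + 3 − 7 = 52, so its missing entry is 72 − 52 = 20.

c = 3, k = -3, q = 19, y = 20, m = 18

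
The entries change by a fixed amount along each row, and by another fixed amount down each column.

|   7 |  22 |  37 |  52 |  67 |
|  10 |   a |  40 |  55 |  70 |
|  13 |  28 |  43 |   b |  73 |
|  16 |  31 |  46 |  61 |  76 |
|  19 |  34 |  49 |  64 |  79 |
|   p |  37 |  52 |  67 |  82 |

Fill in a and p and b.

Along each row the entries change by 15 per step; down each column they change by 3.
Row 2: from 10 at column 1, stepping by 15 to column 2 gives 25.
Row 6: from 37 at column 2, stepping by 15 to column 1 gives 22.
Row 3: from 13 at column 1, stepping by 15 to column 4 gives 58.

a = 25, p = 22, b = 58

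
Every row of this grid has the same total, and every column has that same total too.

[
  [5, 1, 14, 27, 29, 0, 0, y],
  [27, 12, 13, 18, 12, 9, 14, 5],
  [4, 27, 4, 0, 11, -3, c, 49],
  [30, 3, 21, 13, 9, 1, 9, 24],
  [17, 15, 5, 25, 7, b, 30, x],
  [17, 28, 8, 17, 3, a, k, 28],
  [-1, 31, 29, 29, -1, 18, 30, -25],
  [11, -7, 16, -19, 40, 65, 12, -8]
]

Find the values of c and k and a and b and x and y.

c = 18, k = -3, a = 12, b = 8, x = 3, y = 34

Rows 2 and 4 both sum to 110, so that's the common total.
Row 1 has 5 + 1 + 14 + 27 + 29 + 0 + 0 = 76; the blank must be 110 − 76 = 34.
Row 3 has 4 + 27 + 4 + 0 + 11 − 3 + 49 = 92; the blank must be 110 − 92 = 18.
Column 7 has 0 + 14 + 18 + 9 + 30 + 30 + 12 = 113; the blank must be 110 − 113 = -3.
Row 6 has 17 + 28 + 8 + 17 + 3 − 3 + 28 = 98; the blank must be 110 − 98 = 12.
Column 6 has 0 + 9 − 3 + 1 + 12 + 18 + 65 = 102; the blank must be 110 − 102 = 8.
Row 5 has 17 + 15 + 5 + 25 + 7 + 8 + 30 = 107; the blank must be 110 − 107 = 3.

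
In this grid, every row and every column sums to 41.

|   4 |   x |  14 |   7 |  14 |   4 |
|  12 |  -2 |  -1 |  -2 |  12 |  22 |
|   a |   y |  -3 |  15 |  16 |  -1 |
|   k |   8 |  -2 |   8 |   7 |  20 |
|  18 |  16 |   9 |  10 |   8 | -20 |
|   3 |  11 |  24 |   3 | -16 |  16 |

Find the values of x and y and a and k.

Row 1: 4 + 14 + 7 + 14 + 4 = 43, so its missing entry is 41 − 43 = -2.
Column 2: -2 − 2 + 8 + 16 + 11 = 31, so its missing entry is 41 − 31 = 10.
Row 3: 10 − 3 + 15 + 16 − 1 = 37, so its missing entry is 41 − 37 = 4.
Row 4: 8 − 2 + 8 + 7 + 20 = 41, so its missing entry is 41 − 41 = 0.

x = -2, y = 10, a = 4, k = 0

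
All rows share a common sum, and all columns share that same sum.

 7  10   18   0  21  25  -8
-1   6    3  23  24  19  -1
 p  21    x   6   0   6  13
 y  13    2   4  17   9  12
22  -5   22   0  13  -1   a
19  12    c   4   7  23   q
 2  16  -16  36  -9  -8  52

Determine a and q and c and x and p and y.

a = 22, q = -17, c = 25, x = 19, p = 8, y = 16

Rows 1 and 2 both sum to 73, so that's the common total.
Row 5: 22 − 5 + 22 + 0 + 13 − 1 = 51, so its missing entry is 73 − 51 = 22.
Row 4: 13 + 2 + 4 + 17 + 9 + 12 = 57, so its missing entry is 73 − 57 = 16.
Column 1: 7 − 1 + 16 + 22 + 19 + 2 = 65, so its missing entry is 73 − 65 = 8.
Column 7: -8 − 1 + 13 + 12 + 22 + 52 = 90, so its missing entry is 73 − 90 = -17.
Row 3: 8 + 21 + 6 + 0 + 6 + 13 = 54, so its missing entry is 73 − 54 = 19.
Row 6: 19 + 12 + 4 + 7 + 23 − 17 = 48, so its missing entry is 73 − 48 = 25.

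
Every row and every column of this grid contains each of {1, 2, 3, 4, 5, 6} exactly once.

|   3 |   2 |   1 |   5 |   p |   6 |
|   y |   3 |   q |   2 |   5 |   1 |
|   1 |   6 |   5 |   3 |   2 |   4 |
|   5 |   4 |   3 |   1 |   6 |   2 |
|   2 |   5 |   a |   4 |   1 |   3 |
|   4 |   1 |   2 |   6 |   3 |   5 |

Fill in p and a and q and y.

p = 4, a = 6, q = 4, y = 6

At (row 2, col 1): column 1 already has {1, 2, 3, 4, 5}, so the value is 6.
Cell (2,3): row 2 already has {1, 2, 3, 5, 6} → 4.
Cell (1,5): row 1 already has {1, 2, 3, 5, 6} → 4.
At (row 5, col 3): row 5 already has {1, 2, 3, 4, 5}, so the value is 6.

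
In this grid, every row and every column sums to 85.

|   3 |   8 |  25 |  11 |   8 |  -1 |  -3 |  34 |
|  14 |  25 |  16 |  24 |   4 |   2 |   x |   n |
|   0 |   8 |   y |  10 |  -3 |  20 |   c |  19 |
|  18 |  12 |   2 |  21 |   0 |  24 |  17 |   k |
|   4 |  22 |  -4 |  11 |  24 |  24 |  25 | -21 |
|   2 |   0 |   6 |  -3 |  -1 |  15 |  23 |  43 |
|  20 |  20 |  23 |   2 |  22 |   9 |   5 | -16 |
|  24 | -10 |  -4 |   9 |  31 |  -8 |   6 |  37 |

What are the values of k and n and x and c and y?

k = -9, n = -2, x = 2, c = 10, y = 21

The known cells in row 4 total 94, leaving 85 − 94 = -9 for the blank.
The known cells in column 8 total 87, leaving 85 − 87 = -2 for the blank.
The known cells in column 3 total 64, leaving 85 − 64 = 21 for the blank.
The known cells in row 3 total 75, leaving 85 − 75 = 10 for the blank.
The known cells in row 2 total 83, leaving 85 − 83 = 2 for the blank.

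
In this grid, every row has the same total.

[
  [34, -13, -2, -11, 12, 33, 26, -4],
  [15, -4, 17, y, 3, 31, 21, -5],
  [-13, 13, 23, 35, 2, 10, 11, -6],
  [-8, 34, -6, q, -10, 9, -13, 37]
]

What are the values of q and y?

q = 32, y = -3

Rows 1 and 3 both add up to 75, so every row sums to 75.
Row 4: -8 + 34 − 6 − 10 + 9 − 13 + 37 = 43, so the missing entry is 75 − 43 = 32.
Row 2: 15 − 4 + 17 + 3 + 31 + 21 − 5 = 78, so the missing entry is 75 − 78 = -3.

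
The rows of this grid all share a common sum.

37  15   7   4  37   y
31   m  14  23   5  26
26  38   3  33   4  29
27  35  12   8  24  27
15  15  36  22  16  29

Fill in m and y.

Rows 3 and 4 both add up to 133, so every row sums to 133.
Row 2: 31 + 14 + 23 + 5 + 26 = 99, so the missing entry is 133 − 99 = 34.
Row 1: 37 + 15 + 7 + 4 + 37 = 100, so the missing entry is 133 − 100 = 33.

m = 34, y = 33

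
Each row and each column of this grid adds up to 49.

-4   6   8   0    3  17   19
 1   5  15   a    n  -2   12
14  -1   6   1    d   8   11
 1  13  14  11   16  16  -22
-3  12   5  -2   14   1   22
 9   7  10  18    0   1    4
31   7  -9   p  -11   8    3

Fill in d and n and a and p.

Row 3 has 14 − 1 + 6 + 1 + 8 + 11 = 39; the blank must be 49 − 39 = 10.
Row 7 has 31 + 7 − 9 − 11 + 8 + 3 = 29; the blank must be 49 − 29 = 20.
Column 4 has 0 + 1 + 11 − 2 + 18 + 20 = 48; the blank must be 49 − 48 = 1.
Row 2 has 1 + 5 + 15 + 1 − 2 + 12 = 32; the blank must be 49 − 32 = 17.

d = 10, n = 17, a = 1, p = 20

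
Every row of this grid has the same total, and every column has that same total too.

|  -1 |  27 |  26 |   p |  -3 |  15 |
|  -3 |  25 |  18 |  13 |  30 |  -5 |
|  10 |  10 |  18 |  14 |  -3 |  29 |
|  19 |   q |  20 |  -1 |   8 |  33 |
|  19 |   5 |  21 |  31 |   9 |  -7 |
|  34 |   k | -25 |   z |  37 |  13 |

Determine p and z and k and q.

p = 14, z = 7, k = 12, q = -1

Rows 2 and 3 both sum to 78, so that's the common total.
Row 4: 19 + 20 − 1 + 8 + 33 = 79, so its missing entry is 78 − 79 = -1.
Row 1: -1 + 27 + 26 − 3 + 15 = 64, so its missing entry is 78 − 64 = 14.
Column 4: 14 + 13 + 14 − 1 + 31 = 71, so its missing entry is 78 − 71 = 7.
Row 6: 34 − 25 + 7 + 37 + 13 = 66, so its missing entry is 78 − 66 = 12.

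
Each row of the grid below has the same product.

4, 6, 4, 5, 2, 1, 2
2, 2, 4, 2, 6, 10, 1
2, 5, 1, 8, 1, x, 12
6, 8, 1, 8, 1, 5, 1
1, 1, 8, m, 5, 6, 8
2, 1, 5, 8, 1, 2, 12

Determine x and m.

x = 2, m = 1

Rows 1 and 4 each multiply to 1920, so every row has product 1920.
Row 3: 2×5×1×8×1×12 = 960, so the missing entry is 1920 ÷ 960 = 2.
Row 5: 1×1×8×5×6×8 = 1920, so the missing entry is 1920 ÷ 1920 = 1.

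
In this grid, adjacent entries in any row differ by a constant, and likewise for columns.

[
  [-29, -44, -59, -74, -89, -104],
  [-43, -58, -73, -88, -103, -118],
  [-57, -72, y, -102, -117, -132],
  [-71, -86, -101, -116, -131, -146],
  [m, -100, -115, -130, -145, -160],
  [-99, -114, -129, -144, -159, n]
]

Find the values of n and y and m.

Along each row the entries change by -15 per step; down each column they change by -14.
Row 6: from -99 at column 1, stepping by -15 to column 6 gives -174.
Row 3: from -57 at column 1, stepping by -15 to column 3 gives -87.
Row 5: from -100 at column 2, stepping by -15 to column 1 gives -85.

n = -174, y = -87, m = -85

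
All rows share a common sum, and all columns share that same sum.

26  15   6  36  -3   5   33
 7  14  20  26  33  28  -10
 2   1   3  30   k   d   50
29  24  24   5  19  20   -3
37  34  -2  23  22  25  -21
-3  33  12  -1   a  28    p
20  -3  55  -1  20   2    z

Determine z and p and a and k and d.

z = 25, p = 44, a = 5, k = 22, d = 10

Rows 1 and 2 both sum to 118, so that's the common total.
The known cells in row 7 total 93, leaving 118 − 93 = 25 for the blank.
The known cells in column 7 total 74, leaving 118 − 74 = 44 for the blank.
The known cells in row 6 total 113, leaving 118 − 113 = 5 for the blank.
The known cells in column 5 total 96, leaving 118 − 96 = 22 for the blank.
The known cells in row 3 total 108, leaving 118 − 108 = 10 for the blank.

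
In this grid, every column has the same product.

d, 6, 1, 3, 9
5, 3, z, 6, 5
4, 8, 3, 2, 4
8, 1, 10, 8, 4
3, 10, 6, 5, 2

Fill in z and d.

z = 8, d = 3

Columns 2 and 4 each multiply to 1440, so every column has product 1440.
Column 3: 1×3×10×6 = 180, so the missing entry is 1440 ÷ 180 = 8.
Column 1: 5×4×8×3 = 480, so the missing entry is 1440 ÷ 480 = 3.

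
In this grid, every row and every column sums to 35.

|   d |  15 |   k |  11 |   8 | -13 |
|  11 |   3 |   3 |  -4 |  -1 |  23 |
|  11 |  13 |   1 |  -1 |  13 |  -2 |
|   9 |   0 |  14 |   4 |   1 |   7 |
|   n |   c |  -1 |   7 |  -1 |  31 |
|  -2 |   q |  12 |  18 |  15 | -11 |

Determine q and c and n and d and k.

q = 3, c = 1, n = -2, d = 8, k = 6

Row 6: -2 + 12 + 18 + 15 − 11 = 32, so its missing entry is 35 − 32 = 3.
Column 3: 3 + 1 + 14 − 1 + 12 = 29, so its missing entry is 35 − 29 = 6.
Row 1: 15 + 6 + 11 + 8 − 13 = 27, so its missing entry is 35 − 27 = 8.
Column 1: 8 + 11 + 11 + 9 − 2 = 37, so its missing entry is 35 − 37 = -2.
Row 5: -2 − 1 + 7 − 1 + 31 = 34, so its missing entry is 35 − 34 = 1.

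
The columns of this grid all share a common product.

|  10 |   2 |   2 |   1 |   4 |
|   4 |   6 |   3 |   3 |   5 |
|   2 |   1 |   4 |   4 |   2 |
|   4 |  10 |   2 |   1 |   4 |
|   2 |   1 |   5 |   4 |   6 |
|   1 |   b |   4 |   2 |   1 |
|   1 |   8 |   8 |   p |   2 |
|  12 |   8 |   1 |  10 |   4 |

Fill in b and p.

b = 1, p = 8

Columns 1 and 5 each multiply to 7680, so every column has product 7680.
Column 2: 2×6×1×10×1×8×8 = 7680, so the missing entry is 7680 ÷ 7680 = 1.
Column 4: 1×3×4×1×4×2×10 = 960, so the missing entry is 7680 ÷ 960 = 8.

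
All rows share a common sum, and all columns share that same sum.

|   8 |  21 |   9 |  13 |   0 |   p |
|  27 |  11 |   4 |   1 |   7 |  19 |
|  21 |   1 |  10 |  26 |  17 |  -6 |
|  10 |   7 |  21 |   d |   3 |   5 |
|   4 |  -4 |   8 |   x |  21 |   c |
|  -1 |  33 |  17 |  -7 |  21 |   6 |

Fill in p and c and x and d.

Rows 2 and 3 both sum to 69, so that's the common total.
Row 4 has 10 + 7 + 21 + 3 + 5 = 46; the blank must be 69 − 46 = 23.
Row 1 has 8 + 21 + 9 + 13 + 0 = 51; the blank must be 69 − 51 = 18.
Column 6 has 18 + 19 − 6 + 5 + 6 = 42; the blank must be 69 − 42 = 27.
Row 5 has 4 − 4 + 8 + 21 + 27 = 56; the blank must be 69 − 56 = 13.

p = 18, c = 27, x = 13, d = 23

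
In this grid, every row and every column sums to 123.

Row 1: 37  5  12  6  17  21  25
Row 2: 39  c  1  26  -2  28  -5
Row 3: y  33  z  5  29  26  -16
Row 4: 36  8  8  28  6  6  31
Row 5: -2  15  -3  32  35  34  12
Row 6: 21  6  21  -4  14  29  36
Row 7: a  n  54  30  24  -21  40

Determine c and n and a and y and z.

c = 36, n = 20, a = -24, y = 16, z = 30

Row 2 has 39 + 1 + 26 − 2 + 28 − 5 = 87; the blank must be 123 − 87 = 36.
Column 2 has 5 + 36 + 33 + 8 + 15 + 6 = 103; the blank must be 123 − 103 = 20.
Row 7 has 20 + 54 + 30 + 24 − 21 + 40 = 147; the blank must be 123 − 147 = -24.
Column 1 has 37 + 39 + 36 − 2 + 21 − 24 = 107; the blank must be 123 − 107 = 16.
Row 3 has 16 + 33 + 5 + 29 + 26 − 16 = 93; the blank must be 123 − 93 = 30.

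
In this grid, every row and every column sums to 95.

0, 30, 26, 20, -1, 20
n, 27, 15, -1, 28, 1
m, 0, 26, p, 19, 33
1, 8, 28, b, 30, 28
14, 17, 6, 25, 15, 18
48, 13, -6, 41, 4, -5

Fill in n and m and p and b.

The known cells in row 2 total 70, leaving 95 − 70 = 25 for the blank.
The known cells in column 1 total 88, leaving 95 − 88 = 7 for the blank.
The known cells in row 3 total 85, leaving 95 − 85 = 10 for the blank.
The known cells in row 4 total 95, leaving 95 − 95 = 0 for the blank.

n = 25, m = 7, p = 10, b = 0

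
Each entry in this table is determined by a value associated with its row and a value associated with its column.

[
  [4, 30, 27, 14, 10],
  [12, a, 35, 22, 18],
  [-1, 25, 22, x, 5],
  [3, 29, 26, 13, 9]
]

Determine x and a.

x = 9, a = 38

The difference between any two rows is the same in every column — this is an addition table with the headers hidden.
Row 3 minus row 1 is 5 − 10 = -5, so its entry in column 4 is 14 + (-5) = 9.
Row 2 minus row 1 is 18 − 10 = 8, so its entry in column 2 is 30 + 8 = 38.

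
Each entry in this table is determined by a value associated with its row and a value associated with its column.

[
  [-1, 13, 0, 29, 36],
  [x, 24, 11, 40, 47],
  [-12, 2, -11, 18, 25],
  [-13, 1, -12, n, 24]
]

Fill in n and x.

The difference between any two rows is the same in every column — this is an addition table with the headers hidden.
Row 4 minus row 1 is 1 − 13 = -12, so its entry in column 4 is 29 + (-12) = 17.
Row 2 minus row 1 is 24 − 13 = 11, so its entry in column 1 is -1 + 11 = 10.

n = 17, x = 10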